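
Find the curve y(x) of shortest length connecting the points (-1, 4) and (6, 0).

Arc-length functional: J[y] = ∫ sqrt(1 + (y')^2) dx.
Lagrangian L = sqrt(1 + (y')^2) has no explicit y dependence, so ∂L/∂y = 0 and the Euler-Lagrange equation gives
    d/dx( y' / sqrt(1 + (y')^2) ) = 0  ⇒  y' / sqrt(1 + (y')^2) = const.
Hence y' is constant, so y(x) is affine.
Fitting the endpoints (-1, 4) and (6, 0):
    slope m = (0 − 4) / (6 − (-1)) = -4/7,
    intercept c = 4 − m·(-1) = 24/7.
Extremal: y(x) = (-4/7) x + 24/7.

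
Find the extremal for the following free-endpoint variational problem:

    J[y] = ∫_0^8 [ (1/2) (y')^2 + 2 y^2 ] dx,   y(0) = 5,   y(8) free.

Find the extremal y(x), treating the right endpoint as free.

The Lagrangian L = (1/2) (y')^2 + 2 y^2 gives
    ∂L/∂y = 4 y,   ∂L/∂y' = y'.
Euler-Lagrange: y'' − 4 y = 0.
With k = 2, the general solution is
    y(x) = A cosh(2 x) + B sinh(2 x).
Fixed left endpoint y(0) = 5 ⇒ A = 5.
The right endpoint x = 8 is free, so the natural (transversality) condition is ∂L/∂y' |_{x=8} = 0, i.e. y'(8) = 0.
Compute y'(x) = A k sinh(k x) + B k cosh(k x), so
    y'(8) = A k sinh(k·8) + B k cosh(k·8) = 0
    ⇒ B = −A tanh(k·8) = − 5 tanh(2·8).
Therefore the extremal is
    y(x) = 5 cosh(2 x) − 5 tanh(2·8) sinh(2 x).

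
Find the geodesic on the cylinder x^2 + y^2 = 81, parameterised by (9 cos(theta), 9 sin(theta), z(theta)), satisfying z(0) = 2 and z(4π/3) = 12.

Parameterise the cylinder of radius R = 9 as
    r(θ) = (9 cos θ, 9 sin θ, z(θ)).
The arc-length element is
    ds = sqrt(81 + (dz/dθ)^2) dθ,
so the Lagrangian is L = sqrt(81 + z'^2).
L depends on z' only, not on z or θ, so ∂L/∂z = 0 and
    ∂L/∂z' = z' / sqrt(81 + z'^2).
The Euler-Lagrange equation gives
    d/dθ( z' / sqrt(81 + z'^2) ) = 0,
so z' is constant. Integrating once:
    z(θ) = a θ + b,
a helix on the cylinder (a straight line when the cylinder is unrolled). The constants a, b are determined by the endpoint conditions.
With endpoint conditions z(0) = 2 and z(4π/3) = 12: from z(0) = b we get b = 2, and a·4π/3 + 2 = 12 gives a = 15/(2π), so
    z(θ) = (15/(2π)) θ + 2.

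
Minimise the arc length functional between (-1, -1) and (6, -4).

Arc-length functional: J[y] = ∫ sqrt(1 + (y')^2) dx.
Lagrangian L = sqrt(1 + (y')^2) has no explicit y dependence, so ∂L/∂y = 0 and the Euler-Lagrange equation gives
    d/dx( y' / sqrt(1 + (y')^2) ) = 0  ⇒  y' / sqrt(1 + (y')^2) = const.
Hence y' is constant, so y(x) is affine.
Fitting the endpoints (-1, -1) and (6, -4):
    slope m = ((-4) − (-1)) / (6 − (-1)) = -3/7,
    intercept c = (-1) − m·(-1) = -10/7.
Extremal: y(x) = (-3/7) x - 10/7.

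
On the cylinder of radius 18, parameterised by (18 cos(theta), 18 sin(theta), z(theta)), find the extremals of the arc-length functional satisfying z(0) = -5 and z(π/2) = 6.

Parameterise the cylinder of radius R = 18 as
    r(θ) = (18 cos θ, 18 sin θ, z(θ)).
The arc-length element is
    ds = sqrt(324 + (dz/dθ)^2) dθ,
so the Lagrangian is L = sqrt(324 + z'^2).
L depends on z' only, not on z or θ, so ∂L/∂z = 0 and
    ∂L/∂z' = z' / sqrt(324 + z'^2).
The Euler-Lagrange equation gives
    d/dθ( z' / sqrt(324 + z'^2) ) = 0,
so z' is constant. Integrating once:
    z(θ) = a θ + b,
a helix on the cylinder (a straight line when the cylinder is unrolled). The constants a, b are determined by the endpoint conditions.
With endpoint conditions z(0) = -5 and z(π/2) = 6: from z(0) = b we get b = -5, and a·π/2 + -5 = 6 gives a = 22/π, so
    z(θ) = (22/π) θ − 5.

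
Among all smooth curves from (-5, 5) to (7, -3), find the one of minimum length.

Arc-length functional: J[y] = ∫ sqrt(1 + (y')^2) dx.
Lagrangian L = sqrt(1 + (y')^2) has no explicit y dependence, so ∂L/∂y = 0 and the Euler-Lagrange equation gives
    d/dx( y' / sqrt(1 + (y')^2) ) = 0  ⇒  y' / sqrt(1 + (y')^2) = const.
Hence y' is constant, so y(x) is affine.
Fitting the endpoints (-5, 5) and (7, -3):
    slope m = ((-3) − 5) / (7 − (-5)) = -2/3,
    intercept c = 5 − m·(-5) = 5/3.
Extremal: y(x) = (-2/3) x + 5/3.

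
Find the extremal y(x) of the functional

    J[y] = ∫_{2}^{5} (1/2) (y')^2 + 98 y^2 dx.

The Lagrangian is L = (1/2) (y')^2 + 98 y^2.
Compute ∂L/∂y = 196y, ∂L/∂y' = y'.
The Euler-Lagrange equation d/dx(∂L/∂y') − ∂L/∂y = 0 reduces to
    y'' − 196 y = 0.
Its general solution is
    y(x) = A e^(14x) + B e^(−14x),
with A, B fixed by the endpoint conditions.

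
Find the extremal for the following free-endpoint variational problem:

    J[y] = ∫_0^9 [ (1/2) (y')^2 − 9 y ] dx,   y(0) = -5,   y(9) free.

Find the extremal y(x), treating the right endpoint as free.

The Lagrangian L = (1/2) (y')^2 − 9 y gives
    ∂L/∂y = −9,   ∂L/∂y' = y'.
Euler-Lagrange: d/dx(y') − (−9) = 0, i.e. y'' + 9 = 0, so
    y(x) = −(9/2) x^2 + C1 x + C2.
Fixed left endpoint y(0) = -5 ⇒ C2 = -5.
The right endpoint x = 9 is free, so the natural (transversality) condition is ∂L/∂y' |_{x=9} = 0, i.e. y'(9) = 0.
Compute y'(x) = −9 x + C1, so y'(9) = −81 + C1 = 0 ⇒ C1 = 81.
Therefore the extremal is
    y(x) = −(9/2) x^2 + 81 x − 5.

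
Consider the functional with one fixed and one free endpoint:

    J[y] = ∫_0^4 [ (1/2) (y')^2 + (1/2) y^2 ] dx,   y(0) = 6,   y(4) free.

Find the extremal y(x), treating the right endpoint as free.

The Lagrangian L = (1/2) (y')^2 + (1/2) y^2 gives
    ∂L/∂y = 1 y,   ∂L/∂y' = y'.
Euler-Lagrange: y'' − y = 0.
With k = 1, the general solution is
    y(x) = A cosh(x) + B sinh(x).
Fixed left endpoint y(0) = 6 ⇒ A = 6.
The right endpoint x = 4 is free, so the natural (transversality) condition is ∂L/∂y' |_{x=4} = 0, i.e. y'(4) = 0.
Compute y'(x) = A k sinh(k x) + B k cosh(k x), so
    y'(4) = A k sinh(k·4) + B k cosh(k·4) = 0
    ⇒ B = −A tanh(k·4) = − 6 tanh(1·4).
Therefore the extremal is
    y(x) = 6 cosh(1 x) − 6 tanh(1·4) sinh(1 x).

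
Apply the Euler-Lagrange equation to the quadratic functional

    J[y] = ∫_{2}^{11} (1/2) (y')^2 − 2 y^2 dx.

The Lagrangian is L = (1/2) (y')^2 − 2 y^2.
Compute ∂L/∂y = -4y, ∂L/∂y' = y'.
The Euler-Lagrange equation d/dx(∂L/∂y') − ∂L/∂y = 0 reduces to
    y'' + 4 y = 0.
Its general solution is
    y(x) = A sin(2x) + B cos(2x),
with A, B fixed by the endpoint conditions.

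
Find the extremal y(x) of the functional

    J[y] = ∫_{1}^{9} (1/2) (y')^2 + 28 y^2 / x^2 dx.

The Lagrangian is L = (1/2) (y')^2 + 28 y^2 / x^2.
Compute ∂L/∂y = 56y/x^2, ∂L/∂y' = y'.
The Euler-Lagrange equation d/dx(∂L/∂y') − ∂L/∂y = 0 reduces to
    y'' − 56/x^2 · y = 0  (x > 0).
Its general solution is
    y(x) = A x^8 + B x^(-7),
with A, B fixed by the endpoint conditions.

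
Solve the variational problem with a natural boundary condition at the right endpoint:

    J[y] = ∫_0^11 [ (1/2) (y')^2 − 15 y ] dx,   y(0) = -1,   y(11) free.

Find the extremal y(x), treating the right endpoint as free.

The Lagrangian L = (1/2) (y')^2 − 15 y gives
    ∂L/∂y = −15,   ∂L/∂y' = y'.
Euler-Lagrange: d/dx(y') − (−15) = 0, i.e. y'' + 15 = 0, so
    y(x) = −(15/2) x^2 + C1 x + C2.
Fixed left endpoint y(0) = -1 ⇒ C2 = -1.
The right endpoint x = 11 is free, so the natural (transversality) condition is ∂L/∂y' |_{x=11} = 0, i.e. y'(11) = 0.
Compute y'(x) = −15 x + C1, so y'(11) = −165 + C1 = 0 ⇒ C1 = 165.
Therefore the extremal is
    y(x) = −(15/2) x^2 + 165 x − 1.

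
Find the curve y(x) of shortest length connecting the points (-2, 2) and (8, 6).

Arc-length functional: J[y] = ∫ sqrt(1 + (y')^2) dx.
Lagrangian L = sqrt(1 + (y')^2) has no explicit y dependence, so ∂L/∂y = 0 and the Euler-Lagrange equation gives
    d/dx( y' / sqrt(1 + (y')^2) ) = 0  ⇒  y' / sqrt(1 + (y')^2) = const.
Hence y' is constant, so y(x) is affine.
Fitting the endpoints (-2, 2) and (8, 6):
    slope m = (6 − 2) / (8 − (-2)) = 2/5,
    intercept c = 2 − m·(-2) = 14/5.
Extremal: y(x) = (2/5) x + 14/5.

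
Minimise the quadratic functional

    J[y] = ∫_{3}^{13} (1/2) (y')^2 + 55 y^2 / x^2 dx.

The Lagrangian is L = (1/2) (y')^2 + 55 y^2 / x^2.
Compute ∂L/∂y = 110y/x^2, ∂L/∂y' = y'.
The Euler-Lagrange equation d/dx(∂L/∂y') − ∂L/∂y = 0 reduces to
    y'' − 110/x^2 · y = 0  (x > 0).
Its general solution is
    y(x) = A x^11 + B x^(-10),
with A, B fixed by the endpoint conditions.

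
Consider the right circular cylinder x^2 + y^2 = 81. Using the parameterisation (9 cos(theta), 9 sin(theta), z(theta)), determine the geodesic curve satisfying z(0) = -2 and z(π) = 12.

Parameterise the cylinder of radius R = 9 as
    r(θ) = (9 cos θ, 9 sin θ, z(θ)).
The arc-length element is
    ds = sqrt(81 + (dz/dθ)^2) dθ,
so the Lagrangian is L = sqrt(81 + z'^2).
L depends on z' only, not on z or θ, so ∂L/∂z = 0 and
    ∂L/∂z' = z' / sqrt(81 + z'^2).
The Euler-Lagrange equation gives
    d/dθ( z' / sqrt(81 + z'^2) ) = 0,
so z' is constant. Integrating once:
    z(θ) = a θ + b,
a helix on the cylinder (a straight line when the cylinder is unrolled). The constants a, b are determined by the endpoint conditions.
With endpoint conditions z(0) = -2 and z(π) = 12: from z(0) = b we get b = -2, and a·π + -2 = 12 gives a = 14/π, so
    z(θ) = (14/π) θ − 2.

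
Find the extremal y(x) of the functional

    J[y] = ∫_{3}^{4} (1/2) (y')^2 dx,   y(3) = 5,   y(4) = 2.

The Lagrangian is L = (1/2) (y')^2.
Compute ∂L/∂y = 0, ∂L/∂y' = y'.
The Euler-Lagrange equation d/dx(∂L/∂y') − ∂L/∂y = 0 reduces to
    y'' = 0.
Its general solution is
    y(x) = A x + B,
with A, B fixed by the endpoint conditions.
Applying the endpoint conditions y(3) = 5 and y(4) = 2: solve A·3 + B = 5 and A·4 + B = 2. Subtracting gives A(4 − 3) = 2 − 5, so A = -3, and B = 5 − A·3 = 14. Therefore
    y(x) = -3 x + 14.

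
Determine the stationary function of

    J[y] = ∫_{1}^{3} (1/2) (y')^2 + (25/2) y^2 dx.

The Lagrangian is L = (1/2) (y')^2 + (25/2) y^2.
Compute ∂L/∂y = 25y, ∂L/∂y' = y'.
The Euler-Lagrange equation d/dx(∂L/∂y') − ∂L/∂y = 0 reduces to
    y'' − 25 y = 0.
Its general solution is
    y(x) = A e^(5x) + B e^(−5x),
with A, B fixed by the endpoint conditions.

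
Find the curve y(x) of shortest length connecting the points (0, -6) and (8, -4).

Arc-length functional: J[y] = ∫ sqrt(1 + (y')^2) dx.
Lagrangian L = sqrt(1 + (y')^2) has no explicit y dependence, so ∂L/∂y = 0 and the Euler-Lagrange equation gives
    d/dx( y' / sqrt(1 + (y')^2) ) = 0  ⇒  y' / sqrt(1 + (y')^2) = const.
Hence y' is constant, so y(x) is affine.
Fitting the endpoints (0, -6) and (8, -4):
    slope m = ((-4) − (-6)) / (8 − 0) = 1/4,
    intercept c = (-6) − m·0 = -6.
Extremal: y(x) = (1/4) x - 6.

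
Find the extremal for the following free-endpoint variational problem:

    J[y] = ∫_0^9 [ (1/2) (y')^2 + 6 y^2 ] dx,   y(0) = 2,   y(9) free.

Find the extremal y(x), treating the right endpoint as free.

The Lagrangian L = (1/2) (y')^2 + 6 y^2 gives
    ∂L/∂y = 12 y,   ∂L/∂y' = y'.
Euler-Lagrange: y'' − 12 y = 0.
With k = sqrt(12), the general solution is
    y(x) = A cosh(sqrt(12) x) + B sinh(sqrt(12) x).
Fixed left endpoint y(0) = 2 ⇒ A = 2.
The right endpoint x = 9 is free, so the natural (transversality) condition is ∂L/∂y' |_{x=9} = 0, i.e. y'(9) = 0.
Compute y'(x) = A k sinh(k x) + B k cosh(k x), so
    y'(9) = A k sinh(k·9) + B k cosh(k·9) = 0
    ⇒ B = −A tanh(k·9) = − 2 tanh(sqrt(12)·9).
Therefore the extremal is
    y(x) = 2 cosh(sqrt(12) x) − 2 tanh(sqrt(12)·9) sinh(sqrt(12) x).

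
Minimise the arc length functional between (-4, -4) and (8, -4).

Arc-length functional: J[y] = ∫ sqrt(1 + (y')^2) dx.
Lagrangian L = sqrt(1 + (y')^2) has no explicit y dependence, so ∂L/∂y = 0 and the Euler-Lagrange equation gives
    d/dx( y' / sqrt(1 + (y')^2) ) = 0  ⇒  y' / sqrt(1 + (y')^2) = const.
Hence y' is constant, so y(x) is affine.
Fitting the endpoints (-4, -4) and (8, -4):
    slope m = ((-4) − (-4)) / (8 − (-4)) = 0,
    intercept c = (-4) − m·(-4) = -4.
Extremal: y(x) = -4.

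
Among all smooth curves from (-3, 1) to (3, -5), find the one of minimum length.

Arc-length functional: J[y] = ∫ sqrt(1 + (y')^2) dx.
Lagrangian L = sqrt(1 + (y')^2) has no explicit y dependence, so ∂L/∂y = 0 and the Euler-Lagrange equation gives
    d/dx( y' / sqrt(1 + (y')^2) ) = 0  ⇒  y' / sqrt(1 + (y')^2) = const.
Hence y' is constant, so y(x) is affine.
Fitting the endpoints (-3, 1) and (3, -5):
    slope m = ((-5) − 1) / (3 − (-3)) = -1,
    intercept c = 1 − m·(-3) = -2.
Extremal: y(x) = -x - 2.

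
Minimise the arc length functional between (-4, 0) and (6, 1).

Arc-length functional: J[y] = ∫ sqrt(1 + (y')^2) dx.
Lagrangian L = sqrt(1 + (y')^2) has no explicit y dependence, so ∂L/∂y = 0 and the Euler-Lagrange equation gives
    d/dx( y' / sqrt(1 + (y')^2) ) = 0  ⇒  y' / sqrt(1 + (y')^2) = const.
Hence y' is constant, so y(x) is affine.
Fitting the endpoints (-4, 0) and (6, 1):
    slope m = (1 − 0) / (6 − (-4)) = 1/10,
    intercept c = 0 − m·(-4) = 2/5.
Extremal: y(x) = (1/10) x + 2/5.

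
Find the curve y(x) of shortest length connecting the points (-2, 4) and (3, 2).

Arc-length functional: J[y] = ∫ sqrt(1 + (y')^2) dx.
Lagrangian L = sqrt(1 + (y')^2) has no explicit y dependence, so ∂L/∂y = 0 and the Euler-Lagrange equation gives
    d/dx( y' / sqrt(1 + (y')^2) ) = 0  ⇒  y' / sqrt(1 + (y')^2) = const.
Hence y' is constant, so y(x) is affine.
Fitting the endpoints (-2, 4) and (3, 2):
    slope m = (2 − 4) / (3 − (-2)) = -2/5,
    intercept c = 4 − m·(-2) = 16/5.
Extremal: y(x) = (-2/5) x + 16/5.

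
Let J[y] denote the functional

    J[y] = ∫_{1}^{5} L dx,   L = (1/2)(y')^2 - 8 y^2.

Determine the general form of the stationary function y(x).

The Lagrangian is L = (1/2)(y')^2 - 8 y^2.
∂L/∂y = -16y.
∂L/∂y' = y'.
The Euler-Lagrange equation d/dx(∂L/∂y') − ∂L/∂y = 0 becomes:
    y'' + 16 y = 0
General solution: y(x) = A sin(4x) + B cos(4x), where A and B are arbitrary constants fixed by the endpoint conditions.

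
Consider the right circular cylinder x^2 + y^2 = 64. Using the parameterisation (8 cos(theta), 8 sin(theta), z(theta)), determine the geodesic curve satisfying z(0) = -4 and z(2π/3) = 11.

Parameterise the cylinder of radius R = 8 as
    r(θ) = (8 cos θ, 8 sin θ, z(θ)).
The arc-length element is
    ds = sqrt(64 + (dz/dθ)^2) dθ,
so the Lagrangian is L = sqrt(64 + z'^2).
L depends on z' only, not on z or θ, so ∂L/∂z = 0 and
    ∂L/∂z' = z' / sqrt(64 + z'^2).
The Euler-Lagrange equation gives
    d/dθ( z' / sqrt(64 + z'^2) ) = 0,
so z' is constant. Integrating once:
    z(θ) = a θ + b,
a helix on the cylinder (a straight line when the cylinder is unrolled). The constants a, b are determined by the endpoint conditions.
With endpoint conditions z(0) = -4 and z(2π/3) = 11: from z(0) = b we get b = -4, and a·2π/3 + -4 = 11 gives a = 45/(2π), so
    z(θ) = (45/(2π)) θ − 4.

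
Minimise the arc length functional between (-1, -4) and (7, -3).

Arc-length functional: J[y] = ∫ sqrt(1 + (y')^2) dx.
Lagrangian L = sqrt(1 + (y')^2) has no explicit y dependence, so ∂L/∂y = 0 and the Euler-Lagrange equation gives
    d/dx( y' / sqrt(1 + (y')^2) ) = 0  ⇒  y' / sqrt(1 + (y')^2) = const.
Hence y' is constant, so y(x) is affine.
Fitting the endpoints (-1, -4) and (7, -3):
    slope m = ((-3) − (-4)) / (7 − (-1)) = 1/8,
    intercept c = (-4) − m·(-1) = -31/8.
Extremal: y(x) = (1/8) x - 31/8.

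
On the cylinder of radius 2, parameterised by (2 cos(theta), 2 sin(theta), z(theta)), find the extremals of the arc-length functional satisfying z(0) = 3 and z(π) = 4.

Parameterise the cylinder of radius R = 2 as
    r(θ) = (2 cos θ, 2 sin θ, z(θ)).
The arc-length element is
    ds = sqrt(4 + (dz/dθ)^2) dθ,
so the Lagrangian is L = sqrt(4 + z'^2).
L depends on z' only, not on z or θ, so ∂L/∂z = 0 and
    ∂L/∂z' = z' / sqrt(4 + z'^2).
The Euler-Lagrange equation gives
    d/dθ( z' / sqrt(4 + z'^2) ) = 0,
so z' is constant. Integrating once:
    z(θ) = a θ + b,
a helix on the cylinder (a straight line when the cylinder is unrolled). The constants a, b are determined by the endpoint conditions.
With endpoint conditions z(0) = 3 and z(π) = 4: from z(0) = b we get b = 3, and a·π + 3 = 4 gives a = 1/π, so
    z(θ) = (1/π) θ + 3.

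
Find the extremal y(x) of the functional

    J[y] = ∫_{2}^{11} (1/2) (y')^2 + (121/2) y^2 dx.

The Lagrangian is L = (1/2) (y')^2 + (121/2) y^2.
Compute ∂L/∂y = 121y, ∂L/∂y' = y'.
The Euler-Lagrange equation d/dx(∂L/∂y') − ∂L/∂y = 0 reduces to
    y'' − 121 y = 0.
Its general solution is
    y(x) = A e^(11x) + B e^(−11x),
with A, B fixed by the endpoint conditions.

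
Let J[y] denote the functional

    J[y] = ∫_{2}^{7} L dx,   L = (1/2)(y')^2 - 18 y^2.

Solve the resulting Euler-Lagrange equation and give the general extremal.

The Lagrangian is L = (1/2)(y')^2 - 18 y^2.
∂L/∂y = -36y.
∂L/∂y' = y'.
The Euler-Lagrange equation d/dx(∂L/∂y') − ∂L/∂y = 0 becomes:
    y'' + 36 y = 0
General solution: y(x) = A sin(6x) + B cos(6x), where A and B are arbitrary constants fixed by the endpoint conditions.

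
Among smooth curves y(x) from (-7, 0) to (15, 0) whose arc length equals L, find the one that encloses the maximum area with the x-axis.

Set up the augmented Lagrangian using a multiplier λ for the length constraint:
    F(y, y') = y − λ sqrt(1 + y'^2).
F has no explicit x dependence, so the Beltrami identity yields a first integral
    F − y' ∂F/∂y' = C.
Compute ∂F/∂y' = −λ y' / sqrt(1 + y'^2). Then
    y − λ sqrt(1 + y'^2) + λ y'^2 / sqrt(1 + y'^2) = C
    ⇒  y − λ / sqrt(1 + y'^2) = C.
Solving for y' and integrating gives
    (x − a)^2 + (y − b)^2 = λ^2,
a circular arc of radius λ. The constants a, b are determined by the endpoint conditions y(-7) = y(15) = 0, and λ is fixed implicitly by the length constraint
    ∫_{-7}^{15} sqrt(1 + y'^2) dx = L.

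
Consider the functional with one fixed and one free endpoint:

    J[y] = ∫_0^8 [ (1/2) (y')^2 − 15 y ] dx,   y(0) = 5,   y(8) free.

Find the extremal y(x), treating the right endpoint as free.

The Lagrangian L = (1/2) (y')^2 − 15 y gives
    ∂L/∂y = −15,   ∂L/∂y' = y'.
Euler-Lagrange: d/dx(y') − (−15) = 0, i.e. y'' + 15 = 0, so
    y(x) = −(15/2) x^2 + C1 x + C2.
Fixed left endpoint y(0) = 5 ⇒ C2 = 5.
The right endpoint x = 8 is free, so the natural (transversality) condition is ∂L/∂y' |_{x=8} = 0, i.e. y'(8) = 0.
Compute y'(x) = −15 x + C1, so y'(8) = −120 + C1 = 0 ⇒ C1 = 120.
Therefore the extremal is
    y(x) = −(15/2) x^2 + 120 x + 5.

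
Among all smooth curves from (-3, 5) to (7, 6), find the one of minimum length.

Arc-length functional: J[y] = ∫ sqrt(1 + (y')^2) dx.
Lagrangian L = sqrt(1 + (y')^2) has no explicit y dependence, so ∂L/∂y = 0 and the Euler-Lagrange equation gives
    d/dx( y' / sqrt(1 + (y')^2) ) = 0  ⇒  y' / sqrt(1 + (y')^2) = const.
Hence y' is constant, so y(x) is affine.
Fitting the endpoints (-3, 5) and (7, 6):
    slope m = (6 − 5) / (7 − (-3)) = 1/10,
    intercept c = 5 − m·(-3) = 53/10.
Extremal: y(x) = (1/10) x + 53/10.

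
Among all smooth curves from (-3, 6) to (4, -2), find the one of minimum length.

Arc-length functional: J[y] = ∫ sqrt(1 + (y')^2) dx.
Lagrangian L = sqrt(1 + (y')^2) has no explicit y dependence, so ∂L/∂y = 0 and the Euler-Lagrange equation gives
    d/dx( y' / sqrt(1 + (y')^2) ) = 0  ⇒  y' / sqrt(1 + (y')^2) = const.
Hence y' is constant, so y(x) is affine.
Fitting the endpoints (-3, 6) and (4, -2):
    slope m = ((-2) − 6) / (4 − (-3)) = -8/7,
    intercept c = 6 − m·(-3) = 18/7.
Extremal: y(x) = (-8/7) x + 18/7.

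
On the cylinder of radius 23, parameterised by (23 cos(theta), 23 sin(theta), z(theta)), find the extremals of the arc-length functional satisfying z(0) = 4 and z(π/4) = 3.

Parameterise the cylinder of radius R = 23 as
    r(θ) = (23 cos θ, 23 sin θ, z(θ)).
The arc-length element is
    ds = sqrt(529 + (dz/dθ)^2) dθ,
so the Lagrangian is L = sqrt(529 + z'^2).
L depends on z' only, not on z or θ, so ∂L/∂z = 0 and
    ∂L/∂z' = z' / sqrt(529 + z'^2).
The Euler-Lagrange equation gives
    d/dθ( z' / sqrt(529 + z'^2) ) = 0,
so z' is constant. Integrating once:
    z(θ) = a θ + b,
a helix on the cylinder (a straight line when the cylinder is unrolled). The constants a, b are determined by the endpoint conditions.
With endpoint conditions z(0) = 4 and z(π/4) = 3: from z(0) = b we get b = 4, and a·π/4 + 4 = 3 gives a = -4/π, so
    z(θ) = (-4/π) θ + 4.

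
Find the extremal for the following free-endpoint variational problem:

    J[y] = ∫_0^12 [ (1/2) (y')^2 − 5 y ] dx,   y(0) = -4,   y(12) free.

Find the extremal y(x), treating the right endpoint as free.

The Lagrangian L = (1/2) (y')^2 − 5 y gives
    ∂L/∂y = −5,   ∂L/∂y' = y'.
Euler-Lagrange: d/dx(y') − (−5) = 0, i.e. y'' + 5 = 0, so
    y(x) = −(5/2) x^2 + C1 x + C2.
Fixed left endpoint y(0) = -4 ⇒ C2 = -4.
The right endpoint x = 12 is free, so the natural (transversality) condition is ∂L/∂y' |_{x=12} = 0, i.e. y'(12) = 0.
Compute y'(x) = −5 x + C1, so y'(12) = −60 + C1 = 0 ⇒ C1 = 60.
Therefore the extremal is
    y(x) = −(5/2) x^2 + 60 x − 4.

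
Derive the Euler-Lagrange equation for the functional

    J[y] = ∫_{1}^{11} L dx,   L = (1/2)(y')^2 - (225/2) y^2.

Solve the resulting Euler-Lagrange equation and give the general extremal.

The Lagrangian is L = (1/2)(y')^2 - (225/2) y^2.
∂L/∂y = -225y.
∂L/∂y' = y'.
The Euler-Lagrange equation d/dx(∂L/∂y') − ∂L/∂y = 0 becomes:
    y'' + 225 y = 0
General solution: y(x) = A sin(15x) + B cos(15x), where A and B are arbitrary constants fixed by the endpoint conditions.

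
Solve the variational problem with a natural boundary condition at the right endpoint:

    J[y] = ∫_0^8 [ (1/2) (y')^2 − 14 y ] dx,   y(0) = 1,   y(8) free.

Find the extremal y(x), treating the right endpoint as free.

The Lagrangian L = (1/2) (y')^2 − 14 y gives
    ∂L/∂y = −14,   ∂L/∂y' = y'.
Euler-Lagrange: d/dx(y') − (−14) = 0, i.e. y'' + 14 = 0, so
    y(x) = −(14/2) x^2 + C1 x + C2.
Fixed left endpoint y(0) = 1 ⇒ C2 = 1.
The right endpoint x = 8 is free, so the natural (transversality) condition is ∂L/∂y' |_{x=8} = 0, i.e. y'(8) = 0.
Compute y'(x) = −14 x + C1, so y'(8) = −112 + C1 = 0 ⇒ C1 = 112.
Therefore the extremal is
    y(x) = −7 x^2 + 112 x + 1.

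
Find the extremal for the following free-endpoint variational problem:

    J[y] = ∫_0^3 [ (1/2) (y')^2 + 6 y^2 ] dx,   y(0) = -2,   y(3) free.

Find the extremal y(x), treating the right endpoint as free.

The Lagrangian L = (1/2) (y')^2 + 6 y^2 gives
    ∂L/∂y = 12 y,   ∂L/∂y' = y'.
Euler-Lagrange: y'' − 12 y = 0.
With k = sqrt(12), the general solution is
    y(x) = A cosh(sqrt(12) x) + B sinh(sqrt(12) x).
Fixed left endpoint y(0) = -2 ⇒ A = -2.
The right endpoint x = 3 is free, so the natural (transversality) condition is ∂L/∂y' |_{x=3} = 0, i.e. y'(3) = 0.
Compute y'(x) = A k sinh(k x) + B k cosh(k x), so
    y'(3) = A k sinh(k·3) + B k cosh(k·3) = 0
    ⇒ B = −A tanh(k·3) = 2 tanh(sqrt(12)·3).
Therefore the extremal is
    y(x) = −2 cosh(sqrt(12) x) + 2 tanh(sqrt(12)·3) sinh(sqrt(12) x).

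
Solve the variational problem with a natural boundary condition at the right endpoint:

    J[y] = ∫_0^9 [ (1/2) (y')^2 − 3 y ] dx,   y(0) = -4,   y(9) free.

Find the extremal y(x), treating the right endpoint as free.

The Lagrangian L = (1/2) (y')^2 − 3 y gives
    ∂L/∂y = −3,   ∂L/∂y' = y'.
Euler-Lagrange: d/dx(y') − (−3) = 0, i.e. y'' + 3 = 0, so
    y(x) = −(3/2) x^2 + C1 x + C2.
Fixed left endpoint y(0) = -4 ⇒ C2 = -4.
The right endpoint x = 9 is free, so the natural (transversality) condition is ∂L/∂y' |_{x=9} = 0, i.e. y'(9) = 0.
Compute y'(x) = −3 x + C1, so y'(9) = −27 + C1 = 0 ⇒ C1 = 27.
Therefore the extremal is
    y(x) = −(3/2) x^2 + 27 x − 4.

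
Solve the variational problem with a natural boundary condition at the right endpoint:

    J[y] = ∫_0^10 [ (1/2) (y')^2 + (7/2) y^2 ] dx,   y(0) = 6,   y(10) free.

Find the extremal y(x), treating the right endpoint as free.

The Lagrangian L = (1/2) (y')^2 + (7/2) y^2 gives
    ∂L/∂y = 7 y,   ∂L/∂y' = y'.
Euler-Lagrange: y'' − 7 y = 0.
With k = sqrt(7), the general solution is
    y(x) = A cosh(sqrt(7) x) + B sinh(sqrt(7) x).
Fixed left endpoint y(0) = 6 ⇒ A = 6.
The right endpoint x = 10 is free, so the natural (transversality) condition is ∂L/∂y' |_{x=10} = 0, i.e. y'(10) = 0.
Compute y'(x) = A k sinh(k x) + B k cosh(k x), so
    y'(10) = A k sinh(k·10) + B k cosh(k·10) = 0
    ⇒ B = −A tanh(k·10) = − 6 tanh(sqrt(7)·10).
Therefore the extremal is
    y(x) = 6 cosh(sqrt(7) x) − 6 tanh(sqrt(7)·10) sinh(sqrt(7) x).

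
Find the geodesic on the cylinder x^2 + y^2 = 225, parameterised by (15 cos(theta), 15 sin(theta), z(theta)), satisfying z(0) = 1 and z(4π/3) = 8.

Parameterise the cylinder of radius R = 15 as
    r(θ) = (15 cos θ, 15 sin θ, z(θ)).
The arc-length element is
    ds = sqrt(225 + (dz/dθ)^2) dθ,
so the Lagrangian is L = sqrt(225 + z'^2).
L depends on z' only, not on z or θ, so ∂L/∂z = 0 and
    ∂L/∂z' = z' / sqrt(225 + z'^2).
The Euler-Lagrange equation gives
    d/dθ( z' / sqrt(225 + z'^2) ) = 0,
so z' is constant. Integrating once:
    z(θ) = a θ + b,
a helix on the cylinder (a straight line when the cylinder is unrolled). The constants a, b are determined by the endpoint conditions.
With endpoint conditions z(0) = 1 and z(4π/3) = 8: from z(0) = b we get b = 1, and a·4π/3 + 1 = 8 gives a = 21/(4π), so
    z(θ) = (21/(4π)) θ + 1.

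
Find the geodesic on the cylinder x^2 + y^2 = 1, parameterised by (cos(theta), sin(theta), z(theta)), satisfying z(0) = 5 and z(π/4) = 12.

Parameterise the cylinder of radius R = 1 as
    r(θ) = (cos θ, sin θ, z(θ)).
The arc-length element is
    ds = sqrt(1 + (dz/dθ)^2) dθ,
so the Lagrangian is L = sqrt(1 + z'^2).
L depends on z' only, not on z or θ, so ∂L/∂z = 0 and
    ∂L/∂z' = z' / sqrt(1 + z'^2).
The Euler-Lagrange equation gives
    d/dθ( z' / sqrt(1 + z'^2) ) = 0,
so z' is constant. Integrating once:
    z(θ) = a θ + b,
a helix on the cylinder (a straight line when the cylinder is unrolled). The constants a, b are determined by the endpoint conditions.
With endpoint conditions z(0) = 5 and z(π/4) = 12: from z(0) = b we get b = 5, and a·π/4 + 5 = 12 gives a = 28/π, so
    z(θ) = (28/π) θ + 5.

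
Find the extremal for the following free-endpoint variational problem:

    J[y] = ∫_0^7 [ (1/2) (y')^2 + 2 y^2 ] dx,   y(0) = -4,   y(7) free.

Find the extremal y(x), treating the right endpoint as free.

The Lagrangian L = (1/2) (y')^2 + 2 y^2 gives
    ∂L/∂y = 4 y,   ∂L/∂y' = y'.
Euler-Lagrange: y'' − 4 y = 0.
With k = 2, the general solution is
    y(x) = A cosh(2 x) + B sinh(2 x).
Fixed left endpoint y(0) = -4 ⇒ A = -4.
The right endpoint x = 7 is free, so the natural (transversality) condition is ∂L/∂y' |_{x=7} = 0, i.e. y'(7) = 0.
Compute y'(x) = A k sinh(k x) + B k cosh(k x), so
    y'(7) = A k sinh(k·7) + B k cosh(k·7) = 0
    ⇒ B = −A tanh(k·7) = 4 tanh(2·7).
Therefore the extremal is
    y(x) = −4 cosh(2 x) + 4 tanh(2·7) sinh(2 x).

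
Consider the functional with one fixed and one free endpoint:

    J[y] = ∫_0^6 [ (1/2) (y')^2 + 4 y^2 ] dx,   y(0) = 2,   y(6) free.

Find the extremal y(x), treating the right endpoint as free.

The Lagrangian L = (1/2) (y')^2 + 4 y^2 gives
    ∂L/∂y = 8 y,   ∂L/∂y' = y'.
Euler-Lagrange: y'' − 8 y = 0.
With k = sqrt(8), the general solution is
    y(x) = A cosh(sqrt(8) x) + B sinh(sqrt(8) x).
Fixed left endpoint y(0) = 2 ⇒ A = 2.
The right endpoint x = 6 is free, so the natural (transversality) condition is ∂L/∂y' |_{x=6} = 0, i.e. y'(6) = 0.
Compute y'(x) = A k sinh(k x) + B k cosh(k x), so
    y'(6) = A k sinh(k·6) + B k cosh(k·6) = 0
    ⇒ B = −A tanh(k·6) = − 2 tanh(sqrt(8)·6).
Therefore the extremal is
    y(x) = 2 cosh(sqrt(8) x) − 2 tanh(sqrt(8)·6) sinh(sqrt(8) x).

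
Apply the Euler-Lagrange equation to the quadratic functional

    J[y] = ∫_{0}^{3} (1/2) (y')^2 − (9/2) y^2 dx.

The Lagrangian is L = (1/2) (y')^2 − (9/2) y^2.
Compute ∂L/∂y = -9y, ∂L/∂y' = y'.
The Euler-Lagrange equation d/dx(∂L/∂y') − ∂L/∂y = 0 reduces to
    y'' + 9 y = 0.
Its general solution is
    y(x) = A sin(3x) + B cos(3x),
with A, B fixed by the endpoint conditions.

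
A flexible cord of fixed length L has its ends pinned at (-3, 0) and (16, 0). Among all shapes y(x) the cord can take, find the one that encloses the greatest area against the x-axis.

Set up the augmented Lagrangian using a multiplier λ for the length constraint:
    F(y, y') = y − λ sqrt(1 + y'^2).
F has no explicit x dependence, so the Beltrami identity yields a first integral
    F − y' ∂F/∂y' = C.
Compute ∂F/∂y' = −λ y' / sqrt(1 + y'^2). Then
    y − λ sqrt(1 + y'^2) + λ y'^2 / sqrt(1 + y'^2) = C
    ⇒  y − λ / sqrt(1 + y'^2) = C.
Solving for y' and integrating gives
    (x − a)^2 + (y − b)^2 = λ^2,
a circular arc of radius λ. The constants a, b are determined by the endpoint conditions y(-3) = y(16) = 0, and λ is fixed implicitly by the length constraint
    ∫_{-3}^{16} sqrt(1 + y'^2) dx = L.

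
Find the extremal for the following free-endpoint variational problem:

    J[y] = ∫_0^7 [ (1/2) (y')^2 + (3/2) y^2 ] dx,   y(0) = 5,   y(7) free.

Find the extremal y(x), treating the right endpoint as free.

The Lagrangian L = (1/2) (y')^2 + (3/2) y^2 gives
    ∂L/∂y = 3 y,   ∂L/∂y' = y'.
Euler-Lagrange: y'' − 3 y = 0.
With k = sqrt(3), the general solution is
    y(x) = A cosh(sqrt(3) x) + B sinh(sqrt(3) x).
Fixed left endpoint y(0) = 5 ⇒ A = 5.
The right endpoint x = 7 is free, so the natural (transversality) condition is ∂L/∂y' |_{x=7} = 0, i.e. y'(7) = 0.
Compute y'(x) = A k sinh(k x) + B k cosh(k x), so
    y'(7) = A k sinh(k·7) + B k cosh(k·7) = 0
    ⇒ B = −A tanh(k·7) = − 5 tanh(sqrt(3)·7).
Therefore the extremal is
    y(x) = 5 cosh(sqrt(3) x) − 5 tanh(sqrt(3)·7) sinh(sqrt(3) x).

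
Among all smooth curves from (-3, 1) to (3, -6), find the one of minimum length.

Arc-length functional: J[y] = ∫ sqrt(1 + (y')^2) dx.
Lagrangian L = sqrt(1 + (y')^2) has no explicit y dependence, so ∂L/∂y = 0 and the Euler-Lagrange equation gives
    d/dx( y' / sqrt(1 + (y')^2) ) = 0  ⇒  y' / sqrt(1 + (y')^2) = const.
Hence y' is constant, so y(x) is affine.
Fitting the endpoints (-3, 1) and (3, -6):
    slope m = ((-6) − 1) / (3 − (-3)) = -7/6,
    intercept c = 1 − m·(-3) = -5/2.
Extremal: y(x) = (-7/6) x - 5/2.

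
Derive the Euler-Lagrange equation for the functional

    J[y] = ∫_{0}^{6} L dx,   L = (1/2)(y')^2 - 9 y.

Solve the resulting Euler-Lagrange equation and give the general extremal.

The Lagrangian is L = (1/2)(y')^2 - 9 y.
∂L/∂y = -9.
∂L/∂y' = y'.
The Euler-Lagrange equation d/dx(∂L/∂y') − ∂L/∂y = 0 becomes:
    y'' + 9 = 0
General solution: y(x) = -(9/2) x^2 + A x + B, where A and B are arbitrary constants fixed by the endpoint conditions.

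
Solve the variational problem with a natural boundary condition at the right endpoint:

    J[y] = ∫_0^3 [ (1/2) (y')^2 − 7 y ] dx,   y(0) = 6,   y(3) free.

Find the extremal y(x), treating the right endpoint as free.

The Lagrangian L = (1/2) (y')^2 − 7 y gives
    ∂L/∂y = −7,   ∂L/∂y' = y'.
Euler-Lagrange: d/dx(y') − (−7) = 0, i.e. y'' + 7 = 0, so
    y(x) = −(7/2) x^2 + C1 x + C2.
Fixed left endpoint y(0) = 6 ⇒ C2 = 6.
The right endpoint x = 3 is free, so the natural (transversality) condition is ∂L/∂y' |_{x=3} = 0, i.e. y'(3) = 0.
Compute y'(x) = −7 x + C1, so y'(3) = −21 + C1 = 0 ⇒ C1 = 21.
Therefore the extremal is
    y(x) = −(7/2) x^2 + 21 x + 6.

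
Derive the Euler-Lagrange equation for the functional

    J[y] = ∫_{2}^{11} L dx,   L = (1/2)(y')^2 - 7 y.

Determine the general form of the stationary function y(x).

The Lagrangian is L = (1/2)(y')^2 - 7 y.
∂L/∂y = -7.
∂L/∂y' = y'.
The Euler-Lagrange equation d/dx(∂L/∂y') − ∂L/∂y = 0 becomes:
    y'' + 7 = 0
General solution: y(x) = -(7/2) x^2 + A x + B, where A and B are arbitrary constants fixed by the endpoint conditions.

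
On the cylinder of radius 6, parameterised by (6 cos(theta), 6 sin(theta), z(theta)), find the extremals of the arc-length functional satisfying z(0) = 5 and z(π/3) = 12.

Parameterise the cylinder of radius R = 6 as
    r(θ) = (6 cos θ, 6 sin θ, z(θ)).
The arc-length element is
    ds = sqrt(36 + (dz/dθ)^2) dθ,
so the Lagrangian is L = sqrt(36 + z'^2).
L depends on z' only, not on z or θ, so ∂L/∂z = 0 and
    ∂L/∂z' = z' / sqrt(36 + z'^2).
The Euler-Lagrange equation gives
    d/dθ( z' / sqrt(36 + z'^2) ) = 0,
so z' is constant. Integrating once:
    z(θ) = a θ + b,
a helix on the cylinder (a straight line when the cylinder is unrolled). The constants a, b are determined by the endpoint conditions.
With endpoint conditions z(0) = 5 and z(π/3) = 12: from z(0) = b we get b = 5, and a·π/3 + 5 = 12 gives a = 21/π, so
    z(θ) = (21/π) θ + 5.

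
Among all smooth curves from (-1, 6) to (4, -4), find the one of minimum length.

Arc-length functional: J[y] = ∫ sqrt(1 + (y')^2) dx.
Lagrangian L = sqrt(1 + (y')^2) has no explicit y dependence, so ∂L/∂y = 0 and the Euler-Lagrange equation gives
    d/dx( y' / sqrt(1 + (y')^2) ) = 0  ⇒  y' / sqrt(1 + (y')^2) = const.
Hence y' is constant, so y(x) is affine.
Fitting the endpoints (-1, 6) and (4, -4):
    slope m = ((-4) − 6) / (4 − (-1)) = -2,
    intercept c = 6 − m·(-1) = 4.
Extremal: y(x) = -2 x + 4.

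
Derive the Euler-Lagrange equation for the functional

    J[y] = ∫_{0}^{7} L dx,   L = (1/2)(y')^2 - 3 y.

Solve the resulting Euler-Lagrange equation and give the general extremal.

The Lagrangian is L = (1/2)(y')^2 - 3 y.
∂L/∂y = -3.
∂L/∂y' = y'.
The Euler-Lagrange equation d/dx(∂L/∂y') − ∂L/∂y = 0 becomes:
    y'' + 3 = 0
General solution: y(x) = -(3/2) x^2 + A x + B, where A and B are arbitrary constants fixed by the endpoint conditions.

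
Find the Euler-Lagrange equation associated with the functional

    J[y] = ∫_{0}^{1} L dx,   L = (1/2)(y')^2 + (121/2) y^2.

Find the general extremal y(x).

The Lagrangian is L = (1/2)(y')^2 + (121/2) y^2.
∂L/∂y = 121y.
∂L/∂y' = y'.
The Euler-Lagrange equation d/dx(∂L/∂y') − ∂L/∂y = 0 becomes:
    y'' - 121 y = 0
General solution: y(x) = A e^(11x) + B e^(-11x), where A and B are arbitrary constants fixed by the endpoint conditions.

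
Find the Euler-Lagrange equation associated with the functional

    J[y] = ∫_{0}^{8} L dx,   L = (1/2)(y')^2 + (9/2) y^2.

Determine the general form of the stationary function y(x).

The Lagrangian is L = (1/2)(y')^2 + (9/2) y^2.
∂L/∂y = 9y.
∂L/∂y' = y'.
The Euler-Lagrange equation d/dx(∂L/∂y') − ∂L/∂y = 0 becomes:
    y'' - 9 y = 0
General solution: y(x) = A e^(3x) + B e^(-3x), where A and B are arbitrary constants fixed by the endpoint conditions.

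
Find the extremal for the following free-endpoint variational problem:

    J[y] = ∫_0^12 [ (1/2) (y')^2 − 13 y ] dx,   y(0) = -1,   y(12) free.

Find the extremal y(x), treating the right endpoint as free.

The Lagrangian L = (1/2) (y')^2 − 13 y gives
    ∂L/∂y = −13,   ∂L/∂y' = y'.
Euler-Lagrange: d/dx(y') − (−13) = 0, i.e. y'' + 13 = 0, so
    y(x) = −(13/2) x^2 + C1 x + C2.
Fixed left endpoint y(0) = -1 ⇒ C2 = -1.
The right endpoint x = 12 is free, so the natural (transversality) condition is ∂L/∂y' |_{x=12} = 0, i.e. y'(12) = 0.
Compute y'(x) = −13 x + C1, so y'(12) = −156 + C1 = 0 ⇒ C1 = 156.
Therefore the extremal is
    y(x) = −(13/2) x^2 + 156 x − 1.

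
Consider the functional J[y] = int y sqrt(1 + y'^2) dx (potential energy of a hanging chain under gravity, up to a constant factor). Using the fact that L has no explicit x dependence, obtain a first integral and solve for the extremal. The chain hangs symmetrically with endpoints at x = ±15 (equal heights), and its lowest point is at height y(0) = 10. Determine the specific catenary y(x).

The Lagrangian L(y, y') = y sqrt(1 + y'^2) has no explicit x dependence, so the Beltrami identity applies:
    L − y' ∂L/∂y' = C.
Compute ∂L/∂y' = y · y' / sqrt(1 + y'^2). Then
    L − y' ∂L/∂y'
    = y sqrt(1 + y'^2) − y · y'^2 / sqrt(1 + y'^2)
    = y (1 + y'^2 − y'^2) / sqrt(1 + y'^2)
    = y / sqrt(1 + y'^2) = C.
Squaring gives y^2 = C^2 (1 + y'^2), i.e.
    y'^2 = y^2 / C^2 − 1.
Separating variables,
    dy / sqrt(y^2 − C^2) = dx / C,
and integrating gives arccosh(y / C) = (x − a)/C, so
    y(x) = C cosh((x − a)/C),
the catenary. The constants C and a are fixed by the two endpoint conditions (and, for the hanging-chain problem, the length constraint selects C).
Now fit the given data. The endpoints x = ±15 are symmetric at equal height, so the catenary is even about its minimum: a = 0 and y(x) = C cosh(x/C). The lowest point is y(0) = C cosh(0) = C, and we are told y(0) = 10, so C = 10. Therefore
    y(x) = 10 cosh(x/10),
and at the endpoints
    y(±15) = 10 cosh(15/10).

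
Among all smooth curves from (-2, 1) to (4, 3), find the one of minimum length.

Arc-length functional: J[y] = ∫ sqrt(1 + (y')^2) dx.
Lagrangian L = sqrt(1 + (y')^2) has no explicit y dependence, so ∂L/∂y = 0 and the Euler-Lagrange equation gives
    d/dx( y' / sqrt(1 + (y')^2) ) = 0  ⇒  y' / sqrt(1 + (y')^2) = const.
Hence y' is constant, so y(x) is affine.
Fitting the endpoints (-2, 1) and (4, 3):
    slope m = (3 − 1) / (4 − (-2)) = 1/3,
    intercept c = 1 − m·(-2) = 5/3.
Extremal: y(x) = (1/3) x + 5/3.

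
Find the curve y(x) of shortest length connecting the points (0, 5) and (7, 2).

Arc-length functional: J[y] = ∫ sqrt(1 + (y')^2) dx.
Lagrangian L = sqrt(1 + (y')^2) has no explicit y dependence, so ∂L/∂y = 0 and the Euler-Lagrange equation gives
    d/dx( y' / sqrt(1 + (y')^2) ) = 0  ⇒  y' / sqrt(1 + (y')^2) = const.
Hence y' is constant, so y(x) is affine.
Fitting the endpoints (0, 5) and (7, 2):
    slope m = (2 − 5) / (7 − 0) = -3/7,
    intercept c = 5 − m·0 = 5.
Extremal: y(x) = (-3/7) x + 5.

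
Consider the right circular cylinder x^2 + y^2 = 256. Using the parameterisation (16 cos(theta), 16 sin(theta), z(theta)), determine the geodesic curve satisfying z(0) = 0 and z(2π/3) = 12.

Parameterise the cylinder of radius R = 16 as
    r(θ) = (16 cos θ, 16 sin θ, z(θ)).
The arc-length element is
    ds = sqrt(256 + (dz/dθ)^2) dθ,
so the Lagrangian is L = sqrt(256 + z'^2).
L depends on z' only, not on z or θ, so ∂L/∂z = 0 and
    ∂L/∂z' = z' / sqrt(256 + z'^2).
The Euler-Lagrange equation gives
    d/dθ( z' / sqrt(256 + z'^2) ) = 0,
so z' is constant. Integrating once:
    z(θ) = a θ + b,
a helix on the cylinder (a straight line when the cylinder is unrolled). The constants a, b are determined by the endpoint conditions.
With endpoint conditions z(0) = 0 and z(2π/3) = 12: from z(0) = b we get b = 0, and a·2π/3 + 0 = 12 gives a = 18/π, so
    z(θ) = (18/π) θ.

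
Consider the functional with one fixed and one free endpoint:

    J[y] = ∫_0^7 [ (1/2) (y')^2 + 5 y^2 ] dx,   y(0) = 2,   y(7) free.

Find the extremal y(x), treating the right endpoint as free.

The Lagrangian L = (1/2) (y')^2 + 5 y^2 gives
    ∂L/∂y = 10 y,   ∂L/∂y' = y'.
Euler-Lagrange: y'' − 10 y = 0.
With k = sqrt(10), the general solution is
    y(x) = A cosh(sqrt(10) x) + B sinh(sqrt(10) x).
Fixed left endpoint y(0) = 2 ⇒ A = 2.
The right endpoint x = 7 is free, so the natural (transversality) condition is ∂L/∂y' |_{x=7} = 0, i.e. y'(7) = 0.
Compute y'(x) = A k sinh(k x) + B k cosh(k x), so
    y'(7) = A k sinh(k·7) + B k cosh(k·7) = 0
    ⇒ B = −A tanh(k·7) = − 2 tanh(sqrt(10)·7).
Therefore the extremal is
    y(x) = 2 cosh(sqrt(10) x) − 2 tanh(sqrt(10)·7) sinh(sqrt(10) x).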